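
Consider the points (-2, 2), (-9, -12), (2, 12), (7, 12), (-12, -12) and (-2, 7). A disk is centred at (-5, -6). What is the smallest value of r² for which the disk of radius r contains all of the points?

The required radius is the distance from (-5, -6) to the farthest point.
Squared distances: 73, 52, 373, 468, 85, 178.
Maximum is 468, attained at (7, 12).

468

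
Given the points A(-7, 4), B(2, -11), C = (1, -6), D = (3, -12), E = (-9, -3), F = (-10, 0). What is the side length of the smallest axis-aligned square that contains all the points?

The bounding box has width 13 and height 16.
An axis-aligned square enclosing the set must have side ≥ max(width, height).
So the minimum side is max(13, 16) = 16.

16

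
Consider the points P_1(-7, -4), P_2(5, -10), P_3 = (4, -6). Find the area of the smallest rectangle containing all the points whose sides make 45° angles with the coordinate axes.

81

In coordinates u = x + y, v = x − y the rectangle is axis-aligned; the map (x,y)→(u,v) scales areas by 2.
u-values: -11, -5, -2; range = -2 − (-11) = 9.
v-values: -3, 15, 10; range = 15 − (-3) = 18.
Area = (9 × 18) / 2 = 81.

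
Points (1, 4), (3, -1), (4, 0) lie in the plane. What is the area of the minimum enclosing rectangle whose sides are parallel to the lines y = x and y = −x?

In coordinates u = x + y, v = x − y the rectangle is axis-aligned; the map (x,y)→(u,v) scales areas by 2.
u-values: 5, 2, 4; range = 5 − 2 = 3.
v-values: -3, 4, 4; range = 4 − (-3) = 7.
Area = (3 × 7) / 2 = 10.5.

10.5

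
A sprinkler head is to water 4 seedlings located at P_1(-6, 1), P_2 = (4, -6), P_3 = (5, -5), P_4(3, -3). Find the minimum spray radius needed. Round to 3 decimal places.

6.265

By Welzl's lemma the MEC is supported by two points (diametrically opposite) or three points (on a circumcircle).
The farthest pair is P_1–P_3 with squared distance 157. The circle on this segment as diameter has centre (-0.5, -2) and r² = 157/4 = 39.25.
Check P_2: distance² to centre = 36.25 ≤ 39.25, so it lies inside.
All remaining points lie in this disk, and no smaller disk contains both endpoints, so this is the minimum enclosing circle.
r = √(39.25) ≈ 6.265.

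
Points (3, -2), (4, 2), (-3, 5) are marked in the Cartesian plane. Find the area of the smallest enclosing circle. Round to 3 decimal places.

Call the three points A, B, C in the order given.
Side lengths²: AB² = 17, AC² = 85, BC² = 58.
Since AC² = 85 ≥ 58 + 17 = 75, the angle opposite AC is not acute, so the smallest enclosing circle has AC as diameter.
Centre = midpoint of AC = (0, 1.5), r² = 85/4 = 21.25.
Area = π·r² = π·21.25 ≈ 66.759.

66.759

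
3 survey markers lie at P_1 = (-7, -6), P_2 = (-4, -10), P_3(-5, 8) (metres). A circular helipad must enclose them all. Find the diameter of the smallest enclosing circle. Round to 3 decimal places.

18.028

Side lengths²: P_1P_2² = 25, P_1P_3² = 200, P_2P_3² = 325.
Since P_2P_3² = 325 ≥ 200 + 25 = 225, the angle opposite P_2P_3 is not acute, so the smallest enclosing circle has P_2P_3 as diameter.
Centre = midpoint of P_2P_3 = (-4.5, -1), r² = 325/4 = 81.25.
Diameter = 2r = 2√(81.25) ≈ 18.028.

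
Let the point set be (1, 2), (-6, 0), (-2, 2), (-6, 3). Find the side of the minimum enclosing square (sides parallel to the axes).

The bounding box has width 7 and height 3.
An axis-aligned square enclosing the set must have side ≥ max(width, height).
So the minimum side is max(7, 3) = 7.

7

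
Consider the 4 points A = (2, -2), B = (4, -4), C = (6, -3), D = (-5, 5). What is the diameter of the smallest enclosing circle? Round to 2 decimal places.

13.60

A smallest enclosing disk is always determined by at most three of the input points on its boundary.
The farthest pair is C–D with squared distance 185. The circle on this segment as diameter has centre (0.5, 1) and r² = 185/4 = 46.25.
Check A: distance² to centre = 11.25 ≤ 46.25, so it lies inside.
All remaining points lie in this disk, and no smaller disk contains both endpoints, so this is the minimum enclosing circle.
Diameter = 2r = 2√(46.25) ≈ 13.60.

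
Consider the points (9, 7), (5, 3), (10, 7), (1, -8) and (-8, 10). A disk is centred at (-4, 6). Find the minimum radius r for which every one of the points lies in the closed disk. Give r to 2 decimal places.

The required radius is the distance from (-4, 6) to the farthest point.
Squared distances: 170, 90, 197, 221, 32.
Maximum is 221, attained at (1, -8).
r = √221 ≈ 14.87.

14.87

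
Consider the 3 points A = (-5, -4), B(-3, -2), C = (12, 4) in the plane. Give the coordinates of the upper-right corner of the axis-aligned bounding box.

(12, 4)

x-range [-5, 12], y-range [-4, 4].
The upper-right corner is (12, 4).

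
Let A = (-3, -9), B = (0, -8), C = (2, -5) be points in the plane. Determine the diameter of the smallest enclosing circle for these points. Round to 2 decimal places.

6.40

Side lengths²: AB² = 10, AC² = 41, BC² = 13.
Since AC² = 41 ≥ 13 + 10 = 23, the angle opposite AC is not acute, so the smallest enclosing circle has AC as diameter.
Centre = midpoint of AC = (-0.5, -7), r² = 41/4 = 10.25.
Diameter = 2r = 2√(10.25) ≈ 6.40.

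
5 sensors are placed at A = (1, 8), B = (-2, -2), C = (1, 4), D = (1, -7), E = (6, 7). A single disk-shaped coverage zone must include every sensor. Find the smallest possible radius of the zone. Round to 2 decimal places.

By Welzl's lemma the MEC is supported by two points (diametrically opposite) or three points (on a circumcircle).
The minimum enclosing circle is determined by three boundary points: A, D, E.
Their circumcentre is (2.1, 0.5) with r² = 57.46.
The farthest remaining point B is at distance² 23.06 ≤ 57.46.
r = √(57.46) ≈ 7.58.

7.58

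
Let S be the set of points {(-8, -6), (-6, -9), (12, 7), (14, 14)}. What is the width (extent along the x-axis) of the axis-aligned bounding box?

max x = 14, min x = -8, so width = 22.

22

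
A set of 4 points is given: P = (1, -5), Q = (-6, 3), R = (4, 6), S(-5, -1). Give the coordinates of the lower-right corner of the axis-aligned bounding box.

(4, -5)

x-range [-6, 4], y-range [-5, 6].
The lower-right corner is (4, -5).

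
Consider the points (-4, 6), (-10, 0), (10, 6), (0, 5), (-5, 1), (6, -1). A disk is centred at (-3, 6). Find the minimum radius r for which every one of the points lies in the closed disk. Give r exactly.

The required radius is the distance from (-3, 6) to the farthest point.
Squared distances: 1, 85, 169, 10, 29, 130.
Maximum is 169, attained at (10, 6).
r = √169 = 13.

13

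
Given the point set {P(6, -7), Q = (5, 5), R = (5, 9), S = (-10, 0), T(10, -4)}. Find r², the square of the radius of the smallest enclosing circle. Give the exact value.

A smallest enclosing disk is always determined by at most three of the input points on its boundary.
The minimum enclosing circle is determined by three boundary points: R, S, T.
Their circumcentre is (0.35, -0.25) with r² = 107.185.
The farthest remaining point P is at distance² 77.485 ≤ 107.185.

107.185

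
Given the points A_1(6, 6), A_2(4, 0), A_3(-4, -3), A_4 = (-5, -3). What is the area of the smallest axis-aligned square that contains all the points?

The bounding box has width 11 and height 9.
An axis-aligned square enclosing the set must have side ≥ max(width, height).
So the minimum side is max(11, 9) = 11.
Area = 11² = 121.

121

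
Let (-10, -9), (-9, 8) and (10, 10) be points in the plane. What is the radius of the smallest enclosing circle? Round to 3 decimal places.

Call the three points A, B, C in the order given.
Side lengths²: AB² = 290, AC² = 761, BC² = 365.
Since AC² = 761 ≥ 365 + 290 = 655, the angle opposite AC is not acute, so the smallest enclosing circle has AC as diameter.
Centre = midpoint of AC = (0, 0.5), r² = 761/4 = 190.25.
r = √(190.25) ≈ 13.793.

13.793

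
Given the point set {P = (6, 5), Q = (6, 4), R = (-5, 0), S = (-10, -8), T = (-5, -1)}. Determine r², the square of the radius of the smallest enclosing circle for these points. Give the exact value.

106.25

The minimum enclosing circle of a finite set is fixed by two of the points (as a diameter) or three (as a circumcircle).
The farthest pair is P–S with squared distance 425. The circle on this segment as diameter has centre (-2, -1.5) and r² = 425/4 = 106.25.
Check Q: distance² to centre = 94.25 ≤ 106.25, so it lies inside.
All remaining points lie in this disk, and no smaller disk contains both endpoints, so this is the minimum enclosing circle.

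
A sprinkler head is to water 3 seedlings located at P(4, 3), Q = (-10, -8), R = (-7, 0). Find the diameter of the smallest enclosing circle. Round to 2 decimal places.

17.80

Side lengths²: PQ² = 317, PR² = 130, QR² = 73.
Since PQ² = 317 ≥ 130 + 73 = 203, the angle opposite PQ is not acute, so the smallest enclosing circle has PQ as diameter.
Centre = midpoint of PQ = (-3, -2.5), r² = 317/4 = 79.25.
Diameter = 2r = 2√(79.25) ≈ 17.80.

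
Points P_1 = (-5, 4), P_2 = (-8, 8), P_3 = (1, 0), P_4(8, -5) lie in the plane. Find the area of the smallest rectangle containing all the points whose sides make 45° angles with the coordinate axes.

58

In coordinates u = x + y, v = x − y the rectangle is axis-aligned; the map (x,y)→(u,v) scales areas by 2.
u-values: -1, 0, 1, 3; range = 3 − (-1) = 4.
v-values: -9, -16, 1, 13; range = 13 − (-16) = 29.
Area = (4 × 29) / 2 = 58.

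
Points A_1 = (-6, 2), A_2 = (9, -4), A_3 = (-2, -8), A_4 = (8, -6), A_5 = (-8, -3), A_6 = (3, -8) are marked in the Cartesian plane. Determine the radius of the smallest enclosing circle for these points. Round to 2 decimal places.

The minimum enclosing circle of a finite set is fixed by two of the points (as a diameter) or three (as a circumcircle).
The farthest pair is A_2–A_5 with squared distance 290. The circle on this segment as diameter has centre (0.5, -3.5) and r² = 290/4 = 72.5.
Check A_1: distance² to centre = 72.5 ≤ 72.5, so it lies inside.
All remaining points lie in this disk, and no smaller disk contains both endpoints, so this is the minimum enclosing circle.
r = √(72.5) ≈ 8.51.

8.51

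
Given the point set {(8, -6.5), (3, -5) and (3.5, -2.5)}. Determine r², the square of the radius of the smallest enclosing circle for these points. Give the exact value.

Call the three points A, B, C in the order given.
Side lengths²: AB² = 27.25, AC² = 36.25, BC² = 6.5.
Since AC² = 36.25 ≥ 27.25 + 6.5 = 33.75, the angle opposite AC is not acute, so the smallest enclosing circle has AC as diameter.
Centre = midpoint of AC = (5.75, -4.5), r² = 36.25/4 = 9.0625.

9.0625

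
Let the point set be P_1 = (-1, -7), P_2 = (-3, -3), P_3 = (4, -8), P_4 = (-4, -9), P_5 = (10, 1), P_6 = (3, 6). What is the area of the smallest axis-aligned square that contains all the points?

225

The bounding box has width 14 and height 15.
An axis-aligned square enclosing the set must have side ≥ max(width, height).
So the minimum side is max(14, 15) = 15.
Area = 15² = 225.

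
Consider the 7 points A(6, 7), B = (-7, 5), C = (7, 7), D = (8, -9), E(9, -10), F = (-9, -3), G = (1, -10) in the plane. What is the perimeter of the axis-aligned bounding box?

70

Width = max x − min x = 9 − (-9) = 18.
Height = max y − min y = 7 − (-10) = 17.
Perimeter = 2(18 + 17) = 70.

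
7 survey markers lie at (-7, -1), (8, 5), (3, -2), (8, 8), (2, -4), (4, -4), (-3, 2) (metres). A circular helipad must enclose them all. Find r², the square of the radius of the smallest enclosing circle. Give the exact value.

By Welzl's lemma the MEC is supported by two points (diametrically opposite) or three points (on a circumcircle).
The farthest pair is (-7, -1)–(8, 8) with squared distance 306. The circle on this segment as diameter has centre (0.5, 3.5) and r² = 306/4 = 76.5.
Check (8, 5): distance² to centre = 58.5 ≤ 76.5, so it lies inside.
All remaining points lie in this disk, and no smaller disk contains both endpoints, so this is the minimum enclosing circle.

76.5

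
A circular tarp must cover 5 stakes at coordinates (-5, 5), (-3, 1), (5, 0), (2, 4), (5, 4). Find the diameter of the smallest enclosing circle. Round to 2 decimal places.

11.18

The farthest pair is (-5, 5)–(5, 0) with squared distance 125. The circle on this segment as diameter has centre (0, 2.5) and r² = 125/4 = 31.25.
Check (-3, 1): distance² to centre = 11.25 ≤ 31.25, so it lies inside.
All remaining points lie in this disk, and no smaller disk contains both endpoints, so this is the minimum enclosing circle.
Diameter = 2r = 2√(31.25) ≈ 11.18.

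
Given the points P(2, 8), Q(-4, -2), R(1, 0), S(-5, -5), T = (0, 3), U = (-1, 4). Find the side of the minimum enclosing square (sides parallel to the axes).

The bounding box has width 7 and height 13.
An axis-aligned square enclosing the set must have side ≥ max(width, height).
So the minimum side is max(7, 13) = 13.

13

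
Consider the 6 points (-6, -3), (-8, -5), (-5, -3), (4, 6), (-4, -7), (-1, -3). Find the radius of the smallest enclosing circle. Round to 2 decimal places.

The farthest pair is (-8, -5)–(4, 6) with squared distance 265. The circle on this segment as diameter has centre (-2, 0.5) and r² = 265/4 = 66.25.
Check (-6, -3): distance² to centre = 28.25 ≤ 66.25, so it lies inside.
All remaining points lie in this disk, and no smaller disk contains both endpoints, so this is the minimum enclosing circle.
r = √(66.25) ≈ 8.14.

8.14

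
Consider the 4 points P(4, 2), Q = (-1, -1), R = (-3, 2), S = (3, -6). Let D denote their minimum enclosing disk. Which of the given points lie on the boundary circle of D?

P, R, S

The minimum enclosing circle of a finite set is fixed by two of the points (as a diameter) or three (as a circumcircle).
The minimum enclosing circle is determined by three boundary points: P, R, S.
Their circumcentre is (0.5, -1.625) with r² = 25.390625.
The farthest remaining point Q is at distance² 2.640625 ≤ 25.390625.
The points at distance exactly r from the centre are P, R, S — 3 points.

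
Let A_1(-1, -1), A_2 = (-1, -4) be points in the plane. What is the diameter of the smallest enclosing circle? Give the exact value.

The smallest circle enclosing two points has them as diameter endpoints.
Centre = midpoint = (-1, -2.5); r² = |A_1A_2|²/4 = 9/4 = 2.25.
Diameter = 2r = 2√(2.25) = 3.

3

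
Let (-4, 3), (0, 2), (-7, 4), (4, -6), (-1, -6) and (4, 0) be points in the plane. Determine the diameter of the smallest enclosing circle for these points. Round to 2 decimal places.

The minimum enclosing circle of a finite set is fixed by two of the points (as a diameter) or three (as a circumcircle).
The farthest pair is (-7, 4)–(4, -6) with squared distance 221. The circle on this segment as diameter has centre (-1.5, -1) and r² = 221/4 = 55.25.
Check (-4, 3): distance² to centre = 22.25 ≤ 55.25, so it lies inside.
All remaining points lie in this disk, and no smaller disk contains both endpoints, so this is the minimum enclosing circle.
Diameter = 2r = 2√(55.25) ≈ 14.87.

14.87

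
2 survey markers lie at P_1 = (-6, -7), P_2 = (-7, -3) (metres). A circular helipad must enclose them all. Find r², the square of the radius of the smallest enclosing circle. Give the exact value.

The smallest circle enclosing two points has them as diameter endpoints.
Centre = midpoint = (-6.5, -5); r² = |P_1P_2|²/4 = 17/4 = 4.25.

4.25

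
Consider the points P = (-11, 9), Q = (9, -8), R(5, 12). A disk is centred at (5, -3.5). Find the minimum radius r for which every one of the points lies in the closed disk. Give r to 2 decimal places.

The required radius is the distance from (5, -3.5) to the farthest point.
Squared distances: 412.25, 36.25, 240.25.
Maximum is 412.25, attained at P.
r = √(412.25) ≈ 20.30.

20.30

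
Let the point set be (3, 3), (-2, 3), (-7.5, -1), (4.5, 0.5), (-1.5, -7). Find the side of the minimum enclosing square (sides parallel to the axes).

12

The bounding box has width 12 and height 10.
An axis-aligned square enclosing the set must have side ≥ max(width, height).
So the minimum side is max(12, 10) = 12.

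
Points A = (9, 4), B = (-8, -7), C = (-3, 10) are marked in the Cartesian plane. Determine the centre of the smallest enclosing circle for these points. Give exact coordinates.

(-19/39, 1/39)

Side lengths²: AB² = 410, AC² = 180, BC² = 314.
Since AB² = 410 < 314 + 180 = 494, the triangle is acute, so the smallest enclosing circle is the circumcircle.
Circumcentre = (-19/39, 1/39), r² = 160925/1521.
Centre = (-19/39, 1/39).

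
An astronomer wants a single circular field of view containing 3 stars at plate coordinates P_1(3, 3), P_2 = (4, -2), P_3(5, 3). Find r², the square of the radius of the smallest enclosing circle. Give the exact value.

Side lengths²: P_1P_2² = 26, P_1P_3² = 4, P_2P_3² = 26.
Since P_2P_3² = 26 < 26 + 4 = 30, the triangle is acute, so the smallest enclosing circle is the circumcircle.
Circumcentre = (4, 0.6), r² = 6.76.

6.76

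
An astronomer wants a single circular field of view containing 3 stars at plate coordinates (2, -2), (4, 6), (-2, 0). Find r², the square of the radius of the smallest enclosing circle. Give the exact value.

170/9

Call the three points A, B, C in the order given.
Side lengths²: AB² = 68, AC² = 20, BC² = 72.
Since BC² = 72 < 68 + 20 = 88, the triangle is acute, so the smallest enclosing circle is the circumcircle.
Circumcentre = (5/3, 7/3), r² = 170/9.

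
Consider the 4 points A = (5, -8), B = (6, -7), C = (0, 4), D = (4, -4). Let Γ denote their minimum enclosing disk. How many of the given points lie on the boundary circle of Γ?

2

A smallest enclosing disk is always determined by at most three of the input points on its boundary.
The farthest pair is A–C with squared distance 169. The circle on this segment as diameter has centre (2.5, -2) and r² = 169/4 = 42.25.
Check B: distance² to centre = 37.25 ≤ 42.25, so it lies inside.
All remaining points lie in this disk, and no smaller disk contains both endpoints, so this is the minimum enclosing circle.
The points at distance exactly r from the centre are A, C — 2 points.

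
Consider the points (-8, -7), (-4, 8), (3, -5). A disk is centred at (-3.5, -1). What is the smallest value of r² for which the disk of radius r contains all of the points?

The required radius is the distance from (-3.5, -1) to the farthest point.
Squared distances: 56.25, 81.25, 58.25.
Maximum is 81.25, attained at (-4, 8).

81.25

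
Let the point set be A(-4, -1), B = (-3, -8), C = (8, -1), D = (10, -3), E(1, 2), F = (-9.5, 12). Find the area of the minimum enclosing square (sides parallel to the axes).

400

The bounding box has width 19.5 and height 20.
An axis-aligned square enclosing the set must have side ≥ max(width, height).
So the minimum side is max(19.5, 20) = 20.
Area = 20² = 400.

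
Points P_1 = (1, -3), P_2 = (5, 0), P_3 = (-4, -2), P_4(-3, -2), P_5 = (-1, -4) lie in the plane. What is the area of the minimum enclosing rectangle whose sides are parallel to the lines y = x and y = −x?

38.5

In coordinates u = x + y, v = x − y the rectangle is axis-aligned; the map (x,y)→(u,v) scales areas by 2.
u-values: -2, 5, -6, -5, -5; range = 5 − (-6) = 11.
v-values: 4, 5, -2, -1, 3; range = 5 − (-2) = 7.
Area = (11 × 7) / 2 = 38.5.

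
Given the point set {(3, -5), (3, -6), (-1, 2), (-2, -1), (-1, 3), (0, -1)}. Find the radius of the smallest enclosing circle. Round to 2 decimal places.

A smallest enclosing disk is always determined by at most three of the input points on its boundary.
The farthest pair is (3, -6)–(-1, 3) with squared distance 97. The circle on this segment as diameter has centre (1, -1.5) and r² = 97/4 = 24.25.
Check (3, -5): distance² to centre = 16.25 ≤ 24.25, so it lies inside.
All remaining points lie in this disk, and no smaller disk contains both endpoints, so this is the minimum enclosing circle.
r = √(24.25) ≈ 4.92.

4.92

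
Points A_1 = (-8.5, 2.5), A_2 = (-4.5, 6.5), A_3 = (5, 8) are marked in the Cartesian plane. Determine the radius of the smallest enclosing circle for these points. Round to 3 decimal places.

Side lengths²: A_1A_2² = 32, A_1A_3² = 212.5, A_2A_3² = 92.5.
Since A_1A_3² = 212.5 ≥ 92.5 + 32 = 124.5, the angle opposite A_1A_3 is not acute, so the smallest enclosing circle has A_1A_3 as diameter.
Centre = midpoint of A_1A_3 = (-1.75, 5.25), r² = 212.5/4 = 53.125.
r = √(53.125) ≈ 7.289.

7.289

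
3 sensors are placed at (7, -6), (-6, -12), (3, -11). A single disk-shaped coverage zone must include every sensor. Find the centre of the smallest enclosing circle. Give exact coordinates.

Call the three points A, B, C in the order given.
Side lengths²: AB² = 205, AC² = 41, BC² = 82.
Since AB² = 205 ≥ 82 + 41 = 123, the angle opposite AB is not acute, so the smallest enclosing circle has AB as diameter.
Centre = midpoint of AB = (0.5, -9), r² = 205/4 = 51.25.
Centre = (0.5, -9).

(0.5, -9)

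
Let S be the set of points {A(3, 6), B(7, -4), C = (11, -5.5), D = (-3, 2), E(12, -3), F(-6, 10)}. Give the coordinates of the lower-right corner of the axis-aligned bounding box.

(12, -5.5)

x-range [-6, 12], y-range [-5.5, 10].
The lower-right corner is (12, -5.5).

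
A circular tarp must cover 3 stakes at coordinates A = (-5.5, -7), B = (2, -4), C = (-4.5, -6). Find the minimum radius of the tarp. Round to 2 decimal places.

Side lengths²: AB² = 65.25, AC² = 2, BC² = 46.25.
Since AB² = 65.25 ≥ 46.25 + 2 = 48.25, the angle opposite AB is not acute, so the smallest enclosing circle has AB as diameter.
Centre = midpoint of AB = (-1.75, -5.5), r² = 65.25/4 = 16.3125.
r = √(16.3125) ≈ 4.04.

4.04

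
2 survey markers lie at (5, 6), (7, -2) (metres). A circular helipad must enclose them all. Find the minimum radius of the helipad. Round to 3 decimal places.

The smallest circle enclosing two points has them as diameter endpoints.
Centre = midpoint = (6, 2); r² = |(5, 6)−(7, -2)|²/4 = 68/4 = 17.
r = √17 ≈ 4.123.

4.123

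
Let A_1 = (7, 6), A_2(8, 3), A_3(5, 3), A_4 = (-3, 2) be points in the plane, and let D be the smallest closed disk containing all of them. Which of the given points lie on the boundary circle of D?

A_1, A_2, A_4

The minimum enclosing circle of a finite set is fixed by two of the points (as a diameter) or three (as a circumcircle).
The minimum enclosing circle is determined by three boundary points: A_1, A_2, A_4.
Their circumcentre is (42/17, 48/17) with r² = 8845/289.
The farthest remaining point A_3 is at distance² 1858/289 ≤ 8845/289.
The points at distance exactly r from the centre are A_1, A_2, A_4 — 3 points.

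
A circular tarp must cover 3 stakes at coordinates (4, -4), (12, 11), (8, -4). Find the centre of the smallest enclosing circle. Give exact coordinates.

(8, 3.5)

Call the three points A, B, C in the order given.
Side lengths²: AB² = 289, AC² = 16, BC² = 241.
Since AB² = 289 ≥ 241 + 16 = 257, the angle opposite AB is not acute, so the smallest enclosing circle has AB as diameter.
Centre = midpoint of AB = (8, 3.5), r² = 289/4 = 72.25.
Centre = (8, 3.5).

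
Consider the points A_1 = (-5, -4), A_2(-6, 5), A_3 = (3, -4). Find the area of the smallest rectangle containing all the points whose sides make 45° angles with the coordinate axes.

In coordinates u = x + y, v = x − y the rectangle is axis-aligned; the map (x,y)→(u,v) scales areas by 2.
u-values: -9, -1, -1; range = -1 − (-9) = 8.
v-values: -1, -11, 7; range = 7 − (-11) = 18.
Area = (8 × 18) / 2 = 72.

72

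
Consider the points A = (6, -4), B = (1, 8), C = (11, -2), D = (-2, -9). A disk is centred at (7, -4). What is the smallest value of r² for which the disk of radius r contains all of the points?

180

The required radius is the distance from (7, -4) to the farthest point.
Squared distances: 1, 180, 20, 106.
Maximum is 180, attained at B.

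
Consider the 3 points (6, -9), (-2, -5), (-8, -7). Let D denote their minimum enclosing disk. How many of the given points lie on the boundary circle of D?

2

Call the three points A, B, C in the order given.
Side lengths²: AB² = 80, AC² = 200, BC² = 40.
Since AC² = 200 ≥ 80 + 40 = 120, the angle opposite AC is not acute, so the smallest enclosing circle has AC as diameter.
Centre = midpoint of AC = (-1, -8), r² = 200/4 = 50.
The points at distance exactly r from the centre are (6, -9), (-8, -7) — 2 points.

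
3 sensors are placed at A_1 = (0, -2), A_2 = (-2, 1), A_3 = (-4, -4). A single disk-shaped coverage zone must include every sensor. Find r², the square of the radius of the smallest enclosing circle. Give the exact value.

Side lengths²: A_1A_2² = 13, A_1A_3² = 20, A_2A_3² = 29.
Since A_2A_3² = 29 < 20 + 13 = 33, the triangle is acute, so the smallest enclosing circle is the circumcircle.
Circumcentre = (-2.6875, -1.625), r² = 7.36328125.

7.36328125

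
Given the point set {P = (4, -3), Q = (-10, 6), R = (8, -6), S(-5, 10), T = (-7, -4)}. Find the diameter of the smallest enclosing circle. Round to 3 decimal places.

21.633

A smallest enclosing disk is always determined by at most three of the input points on its boundary.
The farthest pair is Q–R with squared distance 468. The circle on this segment as diameter has centre (-1, 0) and r² = 468/4 = 117.
Check P: distance² to centre = 34 ≤ 117, so it lies inside.
All remaining points lie in this disk, and no smaller disk contains both endpoints, so this is the minimum enclosing circle.
Diameter = 2r = 2√117 ≈ 21.633.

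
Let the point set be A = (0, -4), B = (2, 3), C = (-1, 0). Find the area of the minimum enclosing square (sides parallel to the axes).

49

The bounding box has width 3 and height 7.
An axis-aligned square enclosing the set must have side ≥ max(width, height).
So the minimum side is max(3, 7) = 7.
Area = 7² = 49.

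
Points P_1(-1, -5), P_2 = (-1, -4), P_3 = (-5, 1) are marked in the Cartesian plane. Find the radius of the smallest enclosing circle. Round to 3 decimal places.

3.606

Side lengths²: P_1P_2² = 1, P_1P_3² = 52, P_2P_3² = 41.
Since P_1P_3² = 52 ≥ 41 + 1 = 42, the angle opposite P_1P_3 is not acute, so the smallest enclosing circle has P_1P_3 as diameter.
Centre = midpoint of P_1P_3 = (-3, -2), r² = 52/4 = 13.
r = √13 ≈ 3.606.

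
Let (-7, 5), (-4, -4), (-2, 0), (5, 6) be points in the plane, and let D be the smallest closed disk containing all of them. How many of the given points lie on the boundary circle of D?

The minimum enclosing circle of a finite set is fixed by two of the points (as a diameter) or three (as a circumcircle).
The minimum enclosing circle is determined by three boundary points: (-7, 5), (-4, -4), (5, 6).
Their circumcentre is (-53/74, 155/74) with r² = 131225/2738.
The farthest remaining point (-2, 0) is at distance² 16525/2738 ≤ 131225/2738.
The points at distance exactly r from the centre are (-7, 5), (-4, -4), (5, 6) — 3 points.

3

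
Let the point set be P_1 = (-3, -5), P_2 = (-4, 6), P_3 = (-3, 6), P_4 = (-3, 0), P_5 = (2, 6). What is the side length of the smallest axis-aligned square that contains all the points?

11

The bounding box has width 6 and height 11.
An axis-aligned square enclosing the set must have side ≥ max(width, height).
So the minimum side is max(6, 11) = 11.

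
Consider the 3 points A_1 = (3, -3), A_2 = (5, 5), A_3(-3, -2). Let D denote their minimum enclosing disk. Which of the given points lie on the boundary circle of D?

A_2, A_3

Side lengths²: A_1A_2² = 68, A_1A_3² = 37, A_2A_3² = 113.
Since A_2A_3² = 113 ≥ 68 + 37 = 105, the angle opposite A_2A_3 is not acute, so the smallest enclosing circle has A_2A_3 as diameter.
Centre = midpoint of A_2A_3 = (1, 1.5), r² = 113/4 = 28.25.
The points at distance exactly r from the centre are A_2, A_3 — 2 points.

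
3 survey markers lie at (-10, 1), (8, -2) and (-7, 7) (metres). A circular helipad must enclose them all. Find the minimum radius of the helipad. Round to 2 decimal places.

9.15

Call the three points A, B, C in the order given.
Side lengths²: AB² = 333, AC² = 45, BC² = 306.
Since AB² = 333 < 306 + 45 = 351, the triangle is acute, so the smallest enclosing circle is the circumcircle.
Circumcentre = (-23/26, 5/26), r² = 28305/338.
r = √(28305/338) ≈ 9.15.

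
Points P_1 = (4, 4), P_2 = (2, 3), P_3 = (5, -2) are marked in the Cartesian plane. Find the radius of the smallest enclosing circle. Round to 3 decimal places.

Side lengths²: P_1P_2² = 5, P_1P_3² = 37, P_2P_3² = 34.
Since P_1P_3² = 37 < 34 + 5 = 39, the triangle is acute, so the smallest enclosing circle is the circumcircle.
Circumcentre = (111/26, 25/26), r² = 3145/338.
r = √(3145/338) ≈ 3.050.

3.050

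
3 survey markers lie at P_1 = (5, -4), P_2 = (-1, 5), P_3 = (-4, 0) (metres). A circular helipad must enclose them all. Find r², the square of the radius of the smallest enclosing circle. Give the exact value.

21437/722

Side lengths²: P_1P_2² = 117, P_1P_3² = 97, P_2P_3² = 34.
Since P_1P_2² = 117 < 97 + 34 = 131, the triangle is acute, so the smallest enclosing circle is the circumcircle.
Circumcentre = (55/38, 5/38), r² = 21437/722.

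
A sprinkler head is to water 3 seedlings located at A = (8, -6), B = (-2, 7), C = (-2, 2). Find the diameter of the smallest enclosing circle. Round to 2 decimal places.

16.40

Side lengths²: AB² = 269, AC² = 164, BC² = 25.
Since AB² = 269 ≥ 164 + 25 = 189, the angle opposite AB is not acute, so the smallest enclosing circle has AB as diameter.
Centre = midpoint of AB = (3, 0.5), r² = 269/4 = 67.25.
Diameter = 2r = 2√(67.25) ≈ 16.40.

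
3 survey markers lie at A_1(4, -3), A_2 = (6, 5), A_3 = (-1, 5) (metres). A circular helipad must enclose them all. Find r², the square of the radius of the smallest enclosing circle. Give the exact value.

23.640625

Side lengths²: A_1A_2² = 68, A_1A_3² = 89, A_2A_3² = 49.
Since A_1A_3² = 89 < 68 + 49 = 117, the triangle is acute, so the smallest enclosing circle is the circumcircle.
Circumcentre = (2.5, 1.625), r² = 23.640625.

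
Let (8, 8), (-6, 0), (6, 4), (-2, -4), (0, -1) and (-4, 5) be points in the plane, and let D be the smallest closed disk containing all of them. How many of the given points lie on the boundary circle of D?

The minimum enclosing circle is determined by three boundary points: (8, 8), (-6, 0), (-2, -4).
Their circumcentre is (15/11, 37/11) with r² = 7930/121.
The farthest remaining point (-4, 5) is at distance² 3805/121 ≤ 7930/121.
The points at distance exactly r from the centre are (8, 8), (-6, 0), (-2, -4) — 3 points.

3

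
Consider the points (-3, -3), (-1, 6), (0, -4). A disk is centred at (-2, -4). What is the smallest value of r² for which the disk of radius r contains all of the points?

101

The required radius is the distance from (-2, -4) to the farthest point.
Squared distances: 2, 101, 4.
Maximum is 101, attained at (-1, 6).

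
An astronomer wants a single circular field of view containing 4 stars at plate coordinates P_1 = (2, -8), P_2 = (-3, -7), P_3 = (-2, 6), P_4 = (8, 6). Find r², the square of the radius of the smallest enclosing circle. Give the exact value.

By Welzl's lemma the MEC is supported by two points (diametrically opposite) or three points (on a circumcircle).
The farthest pair is P_2–P_4 with squared distance 290. The circle on this segment as diameter has centre (2.5, -0.5) and r² = 290/4 = 72.5.
Check P_1: distance² to centre = 56.5 ≤ 72.5, so it lies inside.
All remaining points lie in this disk, and no smaller disk contains both endpoints, so this is the minimum enclosing circle.

72.5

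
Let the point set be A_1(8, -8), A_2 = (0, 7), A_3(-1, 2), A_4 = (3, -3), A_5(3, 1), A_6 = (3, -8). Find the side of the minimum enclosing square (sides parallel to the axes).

The bounding box has width 9 and height 15.
An axis-aligned square enclosing the set must have side ≥ max(width, height).
So the minimum side is max(9, 15) = 15.

15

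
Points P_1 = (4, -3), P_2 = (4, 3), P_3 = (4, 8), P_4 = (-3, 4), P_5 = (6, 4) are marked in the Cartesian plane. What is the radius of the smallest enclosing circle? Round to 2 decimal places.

5.70

A smallest enclosing disk is always determined by at most three of the input points on its boundary.
The minimum enclosing circle is determined by three boundary points: P_1, P_3, P_4.
Their circumcentre is (2.5, 2.5) with r² = 32.5.
The farthest remaining point P_5 is at distance² 14.5 ≤ 32.5.
r = √(32.5) ≈ 5.70.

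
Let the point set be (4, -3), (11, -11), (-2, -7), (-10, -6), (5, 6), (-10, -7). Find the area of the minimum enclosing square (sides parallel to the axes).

441

The bounding box has width 21 and height 17.
An axis-aligned square enclosing the set must have side ≥ max(width, height).
So the minimum side is max(21, 17) = 21.
Area = 21² = 441.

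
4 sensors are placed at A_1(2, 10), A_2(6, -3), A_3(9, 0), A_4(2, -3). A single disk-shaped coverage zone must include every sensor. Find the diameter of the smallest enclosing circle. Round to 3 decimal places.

By Welzl's lemma the MEC is supported by two points (diametrically opposite) or three points (on a circumcircle).
The farthest pair is A_1–A_2 with squared distance 185. The circle on this segment as diameter has centre (4, 3.5) and r² = 185/4 = 46.25.
Check A_3: distance² to centre = 37.25 ≤ 46.25, so it lies inside.
All remaining points lie in this disk, and no smaller disk contains both endpoints, so this is the minimum enclosing circle.
Diameter = 2r = 2√(46.25) ≈ 13.601.

13.601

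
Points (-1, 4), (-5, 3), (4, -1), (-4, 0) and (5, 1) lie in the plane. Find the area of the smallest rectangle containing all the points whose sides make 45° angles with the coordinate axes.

65

In coordinates u = x + y, v = x − y the rectangle is axis-aligned; the map (x,y)→(u,v) scales areas by 2.
u-values: 3, -2, 3, -4, 6; range = 6 − (-4) = 10.
v-values: -5, -8, 5, -4, 4; range = 5 − (-8) = 13.
Area = (10 × 13) / 2 = 65.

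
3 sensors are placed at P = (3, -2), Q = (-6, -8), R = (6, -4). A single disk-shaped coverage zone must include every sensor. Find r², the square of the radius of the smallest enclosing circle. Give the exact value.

Side lengths²: PQ² = 117, PR² = 13, QR² = 160.
Since QR² = 160 ≥ 117 + 13 = 130, the angle opposite QR is not acute, so the smallest enclosing circle has QR as diameter.
Centre = midpoint of QR = (0, -6), r² = 160/4 = 40.

40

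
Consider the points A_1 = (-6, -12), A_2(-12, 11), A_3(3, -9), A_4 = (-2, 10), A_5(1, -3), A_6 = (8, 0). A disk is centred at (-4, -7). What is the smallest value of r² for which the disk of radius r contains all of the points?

The required radius is the distance from (-4, -7) to the farthest point.
Squared distances: 29, 388, 53, 293, 41, 193.
Maximum is 388, attained at A_2.

388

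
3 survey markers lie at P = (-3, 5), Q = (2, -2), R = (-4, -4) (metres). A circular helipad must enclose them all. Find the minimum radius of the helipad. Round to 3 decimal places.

4.737

Side lengths²: PQ² = 74, PR² = 82, QR² = 40.
Since PR² = 82 < 74 + 40 = 114, the triangle is acute, so the smallest enclosing circle is the circumcircle.
Circumcentre = (-55/26, 9/26), r² = 7585/338.
r = √(7585/338) ≈ 4.737.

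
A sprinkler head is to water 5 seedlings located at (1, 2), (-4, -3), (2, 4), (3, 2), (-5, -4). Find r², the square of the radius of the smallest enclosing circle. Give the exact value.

The farthest pair is (2, 4)–(-5, -4) with squared distance 113. The circle on this segment as diameter has centre (-1.5, 0) and r² = 113/4 = 28.25.
Check (1, 2): distance² to centre = 10.25 ≤ 28.25, so it lies inside.
All remaining points lie in this disk, and no smaller disk contains both endpoints, so this is the minimum enclosing circle.

28.25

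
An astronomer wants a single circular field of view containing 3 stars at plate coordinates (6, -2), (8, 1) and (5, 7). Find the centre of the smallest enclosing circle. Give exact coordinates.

(5.5, 2.5)

Call the three points A, B, C in the order given.
Side lengths²: AB² = 13, AC² = 82, BC² = 45.
Since AC² = 82 ≥ 45 + 13 = 58, the angle opposite AC is not acute, so the smallest enclosing circle has AC as diameter.
Centre = midpoint of AC = (5.5, 2.5), r² = 82/4 = 20.5.
Centre = (5.5, 2.5).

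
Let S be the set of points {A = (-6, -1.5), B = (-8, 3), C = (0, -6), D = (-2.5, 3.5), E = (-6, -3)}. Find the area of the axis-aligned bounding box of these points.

76

x ranges over [-8, 0], width 8.
y ranges over [-6, 3.5], height 9.5.
Area = 8 × 9.5 = 76.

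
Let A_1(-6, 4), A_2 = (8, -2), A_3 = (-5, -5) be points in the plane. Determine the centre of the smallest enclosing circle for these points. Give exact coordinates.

(0.65, 11/60)

Side lengths²: A_1A_2² = 232, A_1A_3² = 82, A_2A_3² = 178.
Since A_1A_2² = 232 < 178 + 82 = 260, the triangle is acute, so the smallest enclosing circle is the circumcircle.
Circumcentre = (0.65, 11/60), r² = 105821/1800.
Centre = (0.65, 11/60).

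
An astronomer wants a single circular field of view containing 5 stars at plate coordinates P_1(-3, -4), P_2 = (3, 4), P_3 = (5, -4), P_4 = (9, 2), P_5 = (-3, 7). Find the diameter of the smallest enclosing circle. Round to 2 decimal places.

The minimum enclosing circle of a finite set is fixed by two of the points (as a diameter) or three (as a circumcircle).
The minimum enclosing circle is determined by three boundary points: P_1, P_4, P_5.
Their circumcentre is (1.75, 1.5) with r² = 52.8125.
The farthest remaining point P_3 is at distance² 40.8125 ≤ 52.8125.
Diameter = 2r = 2√(52.8125) ≈ 14.53.

14.53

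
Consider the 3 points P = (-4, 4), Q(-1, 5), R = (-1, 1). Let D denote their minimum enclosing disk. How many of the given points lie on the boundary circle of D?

3

Side lengths²: PQ² = 10, PR² = 18, QR² = 16.
Since PR² = 18 < 16 + 10 = 26, the triangle is acute, so the smallest enclosing circle is the circumcircle.
Circumcentre = (-2, 3), r² = 5.
The points at distance exactly r from the centre are P, Q, R — 3 points.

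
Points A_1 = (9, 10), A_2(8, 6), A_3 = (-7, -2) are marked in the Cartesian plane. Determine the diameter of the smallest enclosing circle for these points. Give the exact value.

20

Side lengths²: A_1A_2² = 17, A_1A_3² = 400, A_2A_3² = 289.
Since A_1A_3² = 400 ≥ 289 + 17 = 306, the angle opposite A_1A_3 is not acute, so the smallest enclosing circle has A_1A_3 as diameter.
Centre = midpoint of A_1A_3 = (1, 4), r² = 400/4 = 100.
Diameter = 2r = 2√100 = 20.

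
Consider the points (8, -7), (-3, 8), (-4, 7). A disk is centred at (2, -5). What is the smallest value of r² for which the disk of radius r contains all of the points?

The required radius is the distance from (2, -5) to the farthest point.
Squared distances: 40, 194, 180.
Maximum is 194, attained at (-3, 8).

194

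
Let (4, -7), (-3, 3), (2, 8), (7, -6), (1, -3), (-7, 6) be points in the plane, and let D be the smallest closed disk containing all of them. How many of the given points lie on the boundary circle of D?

The farthest pair is (7, -6)–(-7, 6) with squared distance 340. The circle on this segment as diameter has centre (0, 0) and r² = 340/4 = 85.
Check (4, -7): distance² to centre = 65 ≤ 85, so it lies inside.
All remaining points lie in this disk, and no smaller disk contains both endpoints, so this is the minimum enclosing circle.
The points at distance exactly r from the centre are (7, -6), (-7, 6) — 2 points.

2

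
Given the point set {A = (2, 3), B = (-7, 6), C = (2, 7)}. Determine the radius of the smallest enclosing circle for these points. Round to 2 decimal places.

Side lengths²: AB² = 90, AC² = 16, BC² = 82.
Since AB² = 90 < 82 + 16 = 98, the triangle is acute, so the smallest enclosing circle is the circumcircle.
Circumcentre = (-7/3, 5), r² = 205/9.
r = √(205/9) ≈ 4.77.

4.77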